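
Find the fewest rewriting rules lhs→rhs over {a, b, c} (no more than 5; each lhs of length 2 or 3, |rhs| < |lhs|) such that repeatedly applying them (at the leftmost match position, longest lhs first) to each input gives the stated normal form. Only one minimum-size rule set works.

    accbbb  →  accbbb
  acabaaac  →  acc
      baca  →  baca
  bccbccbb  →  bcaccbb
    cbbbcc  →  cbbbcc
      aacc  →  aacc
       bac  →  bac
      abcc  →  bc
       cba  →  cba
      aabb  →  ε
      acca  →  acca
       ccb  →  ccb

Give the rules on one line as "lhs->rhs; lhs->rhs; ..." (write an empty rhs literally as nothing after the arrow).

  | accbbb
  | acabaaac => acaaac => acc
  | baca
  | bccbccbb => bcaccbb

aaa->; ab->; abc->b; cbc->ac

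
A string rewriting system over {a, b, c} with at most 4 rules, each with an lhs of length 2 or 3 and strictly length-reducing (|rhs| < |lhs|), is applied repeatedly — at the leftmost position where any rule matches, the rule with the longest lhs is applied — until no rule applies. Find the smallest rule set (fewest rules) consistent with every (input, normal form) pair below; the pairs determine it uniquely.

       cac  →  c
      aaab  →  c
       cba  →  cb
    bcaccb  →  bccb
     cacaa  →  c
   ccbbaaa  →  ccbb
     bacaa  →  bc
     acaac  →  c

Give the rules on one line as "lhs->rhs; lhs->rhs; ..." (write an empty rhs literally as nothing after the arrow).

aa->; ab->c; ac->; ba->b

  | cac => c
  | aaab => ab => c
  | cba => cb
  | bcaccb => bccb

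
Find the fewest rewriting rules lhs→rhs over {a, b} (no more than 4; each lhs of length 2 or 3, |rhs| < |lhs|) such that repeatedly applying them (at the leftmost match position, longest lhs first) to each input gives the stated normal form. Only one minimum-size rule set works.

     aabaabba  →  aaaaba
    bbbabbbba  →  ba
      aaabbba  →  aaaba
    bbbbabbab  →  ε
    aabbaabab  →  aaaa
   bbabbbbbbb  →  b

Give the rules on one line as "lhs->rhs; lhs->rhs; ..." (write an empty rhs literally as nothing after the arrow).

  | aabaabba => aaaabba => aaaaba
  | bbbabbbba => bbabbbba => babbbba => bbba => bba => ba
  | aaabbba => aaabba => aaaba
  | bbbbabbab => bbbabbab => bbabbab => babbab => bab => ε

baa->aa; bab->; bb->b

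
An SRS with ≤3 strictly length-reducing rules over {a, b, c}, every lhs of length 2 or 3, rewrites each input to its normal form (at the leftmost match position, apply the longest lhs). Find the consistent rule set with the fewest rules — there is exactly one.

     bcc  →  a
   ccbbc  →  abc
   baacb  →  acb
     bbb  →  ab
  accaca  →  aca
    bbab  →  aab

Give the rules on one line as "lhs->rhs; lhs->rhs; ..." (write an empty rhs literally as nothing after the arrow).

ba->; bb->a; cc->b

  | bcc => bb => a
  | ccbbc => bbbc => abc
  | baacb => acb
  | bbb => ab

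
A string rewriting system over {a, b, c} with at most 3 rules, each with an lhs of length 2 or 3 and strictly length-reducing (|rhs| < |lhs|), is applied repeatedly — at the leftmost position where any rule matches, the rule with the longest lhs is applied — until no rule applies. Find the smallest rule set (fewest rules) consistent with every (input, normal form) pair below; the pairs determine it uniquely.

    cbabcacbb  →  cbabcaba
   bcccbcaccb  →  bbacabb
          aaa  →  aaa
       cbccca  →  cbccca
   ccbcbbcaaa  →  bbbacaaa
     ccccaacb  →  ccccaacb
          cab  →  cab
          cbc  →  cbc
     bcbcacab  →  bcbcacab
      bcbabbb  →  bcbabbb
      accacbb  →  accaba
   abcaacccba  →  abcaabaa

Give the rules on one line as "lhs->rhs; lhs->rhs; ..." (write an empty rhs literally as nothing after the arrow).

  | cbabcacbb => cbabcaba
  | bcccbcaccb => bcbbcaccb => bbacaccb => bbacabb
  | aaa
  | cbccca

cbb->ba; ccb->bb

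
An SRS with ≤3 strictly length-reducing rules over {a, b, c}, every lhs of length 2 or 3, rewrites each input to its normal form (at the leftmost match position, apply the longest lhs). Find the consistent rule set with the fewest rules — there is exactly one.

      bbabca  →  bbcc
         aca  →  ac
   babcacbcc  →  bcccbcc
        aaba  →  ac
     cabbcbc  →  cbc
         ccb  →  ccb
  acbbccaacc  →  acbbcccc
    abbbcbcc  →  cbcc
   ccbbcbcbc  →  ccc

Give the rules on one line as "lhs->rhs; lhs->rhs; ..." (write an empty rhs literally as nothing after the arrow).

  | bbabca => bbcca => bbcc
  | aca => ac
  | babcacbcc => bccacbcc => bcccbcc
  | aaba => aca => ac

ab->c; bcb->; ca->c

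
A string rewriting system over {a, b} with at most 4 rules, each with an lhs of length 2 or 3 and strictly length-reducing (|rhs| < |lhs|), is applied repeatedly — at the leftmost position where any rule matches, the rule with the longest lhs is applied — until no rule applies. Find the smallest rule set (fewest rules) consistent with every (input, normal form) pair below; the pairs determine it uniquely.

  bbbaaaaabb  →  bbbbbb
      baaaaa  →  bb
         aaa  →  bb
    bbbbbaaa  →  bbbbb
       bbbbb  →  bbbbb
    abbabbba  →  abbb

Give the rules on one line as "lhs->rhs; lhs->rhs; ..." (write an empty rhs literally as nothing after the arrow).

  | bbbaaaaabb => bbbbaaabb => bbbbbabb => bbbbbb
  | baaaaa => bbaaa => bbba => bb
  | aaa => bb
  | bbbbbaaa => bbbbbba => bbbbb

aaa->bb; ba->; baa->bb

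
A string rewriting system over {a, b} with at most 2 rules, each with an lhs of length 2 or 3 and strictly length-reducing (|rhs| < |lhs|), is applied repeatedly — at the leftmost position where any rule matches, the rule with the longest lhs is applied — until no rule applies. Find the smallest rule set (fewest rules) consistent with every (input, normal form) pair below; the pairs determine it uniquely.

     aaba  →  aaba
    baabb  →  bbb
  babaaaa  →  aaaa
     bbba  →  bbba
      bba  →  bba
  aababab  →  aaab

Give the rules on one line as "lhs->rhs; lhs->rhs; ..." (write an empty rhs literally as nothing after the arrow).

baa->b; bab->

  | aaba
  | baabb => bbb
  | babaaaa => aaaa
  | bbba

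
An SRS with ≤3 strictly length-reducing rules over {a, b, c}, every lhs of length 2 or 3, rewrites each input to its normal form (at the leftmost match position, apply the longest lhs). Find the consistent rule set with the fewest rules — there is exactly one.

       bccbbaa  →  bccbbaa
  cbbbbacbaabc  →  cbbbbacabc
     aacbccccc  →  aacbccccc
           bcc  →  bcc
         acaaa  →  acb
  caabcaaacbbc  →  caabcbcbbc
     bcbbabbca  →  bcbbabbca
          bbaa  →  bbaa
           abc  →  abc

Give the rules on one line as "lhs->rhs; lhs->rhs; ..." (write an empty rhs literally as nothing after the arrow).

  | bccbbaa
  | cbbbbacbaabc => cbbbbacabc
  | aacbccccc
  | bcc

aaa->b; cba->c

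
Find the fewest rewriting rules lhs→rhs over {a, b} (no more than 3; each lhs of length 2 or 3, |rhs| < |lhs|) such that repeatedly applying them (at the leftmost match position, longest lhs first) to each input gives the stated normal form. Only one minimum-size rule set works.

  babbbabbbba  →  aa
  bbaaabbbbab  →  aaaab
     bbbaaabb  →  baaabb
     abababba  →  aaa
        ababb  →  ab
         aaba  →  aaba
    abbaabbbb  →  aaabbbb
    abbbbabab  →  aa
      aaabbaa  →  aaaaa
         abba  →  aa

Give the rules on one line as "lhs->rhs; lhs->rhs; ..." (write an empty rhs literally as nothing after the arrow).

  | babbbabbbba => bbabbbba => abbbba => abba => aa
  | bbaaabbbbab => aaabbbbab => aaabbab => aaaab
  | bbbaaabb => baaabb
  | abababba => aabba => aaa

bab->; bba->a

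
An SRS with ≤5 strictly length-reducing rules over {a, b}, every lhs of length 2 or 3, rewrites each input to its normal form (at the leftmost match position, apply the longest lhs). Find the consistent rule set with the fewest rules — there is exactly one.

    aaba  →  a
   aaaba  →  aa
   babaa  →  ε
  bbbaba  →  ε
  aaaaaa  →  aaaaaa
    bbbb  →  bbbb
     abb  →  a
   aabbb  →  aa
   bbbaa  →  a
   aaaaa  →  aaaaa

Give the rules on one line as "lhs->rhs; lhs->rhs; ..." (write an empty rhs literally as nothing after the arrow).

ab->a; aba->bb; ba->a; bba->

  | aaba => abb => ab => a
  | aaaba => aabb => aab => aa
  | babaa => abaa => bba => ε
  | bbbaba => bba => ε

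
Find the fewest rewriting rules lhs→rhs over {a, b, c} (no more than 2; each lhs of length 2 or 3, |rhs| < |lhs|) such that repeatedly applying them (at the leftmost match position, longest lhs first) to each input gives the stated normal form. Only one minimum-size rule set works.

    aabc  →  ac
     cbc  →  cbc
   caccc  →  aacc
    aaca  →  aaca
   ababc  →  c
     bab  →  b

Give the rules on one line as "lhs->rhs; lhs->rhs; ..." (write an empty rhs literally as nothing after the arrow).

  | aabc => ac
  | cbc
  | caccc => aacc
  | aaca

ab->; cac->aa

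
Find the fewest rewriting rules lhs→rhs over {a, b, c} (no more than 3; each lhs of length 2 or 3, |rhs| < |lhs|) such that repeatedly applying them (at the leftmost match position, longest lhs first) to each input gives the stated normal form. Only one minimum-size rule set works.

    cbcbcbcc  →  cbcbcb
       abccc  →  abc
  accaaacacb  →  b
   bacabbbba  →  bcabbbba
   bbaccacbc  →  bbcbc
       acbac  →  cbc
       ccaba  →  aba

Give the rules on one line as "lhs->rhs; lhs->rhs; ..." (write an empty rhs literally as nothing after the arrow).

ac->c; cc->

  | cbcbcbcc => cbcbcb
  | abccc => abc
  | accaaacacb => ccaaacacb => aaacacb => aacacb => acacb => cacb => ccb => b
  | bacabbbba => bcabbbba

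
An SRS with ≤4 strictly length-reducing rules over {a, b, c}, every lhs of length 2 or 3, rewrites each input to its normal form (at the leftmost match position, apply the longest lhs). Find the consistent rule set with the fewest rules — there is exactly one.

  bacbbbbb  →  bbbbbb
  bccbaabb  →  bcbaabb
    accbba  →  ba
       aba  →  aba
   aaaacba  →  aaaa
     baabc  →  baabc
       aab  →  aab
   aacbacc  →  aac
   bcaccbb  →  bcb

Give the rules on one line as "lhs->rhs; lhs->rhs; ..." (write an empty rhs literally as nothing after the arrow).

  | bacbbbbb => bbbbbb
  | bccbaabb => bcbaabb
  | accbba => acbba => ba
  | aba

acb->; bac->b; cc->c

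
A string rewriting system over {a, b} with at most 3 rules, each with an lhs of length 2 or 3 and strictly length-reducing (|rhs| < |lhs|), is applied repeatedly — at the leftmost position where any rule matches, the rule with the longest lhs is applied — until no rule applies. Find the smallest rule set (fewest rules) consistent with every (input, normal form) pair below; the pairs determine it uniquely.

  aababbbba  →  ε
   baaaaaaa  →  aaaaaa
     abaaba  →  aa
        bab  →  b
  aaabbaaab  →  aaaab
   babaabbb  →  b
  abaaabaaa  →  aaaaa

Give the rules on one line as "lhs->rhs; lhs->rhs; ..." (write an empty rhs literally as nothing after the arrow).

  | aababbbba => aabbbba => abbba => bba => ba => ε
  | baaaaaaa => aaaaaa
  | abaaba => aaba => aa
  | bab => b

abb->b; ba->; bb->b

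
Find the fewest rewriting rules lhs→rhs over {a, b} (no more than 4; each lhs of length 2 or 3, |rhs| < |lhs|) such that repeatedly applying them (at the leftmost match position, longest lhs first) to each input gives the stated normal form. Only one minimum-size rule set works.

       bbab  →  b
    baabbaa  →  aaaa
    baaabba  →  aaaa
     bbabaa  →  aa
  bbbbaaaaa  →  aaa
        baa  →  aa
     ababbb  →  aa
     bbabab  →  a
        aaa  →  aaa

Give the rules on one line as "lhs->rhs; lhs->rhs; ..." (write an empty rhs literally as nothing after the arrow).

ab->a; ba->a; bba->

  | bbab => b
  | baabbaa => aabbaa => aabaa => aaaa
  | baaabba => aaabba => aaaba => aaaa
  | bbabaa => baa => aa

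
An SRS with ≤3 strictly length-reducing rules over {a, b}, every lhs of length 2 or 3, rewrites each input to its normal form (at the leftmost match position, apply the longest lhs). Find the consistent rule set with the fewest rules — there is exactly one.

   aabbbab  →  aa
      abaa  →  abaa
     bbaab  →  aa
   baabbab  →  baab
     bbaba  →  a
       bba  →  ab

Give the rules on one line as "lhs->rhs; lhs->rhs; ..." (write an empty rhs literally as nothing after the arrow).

abb->; bab->a; bba->ab

  | aabbbab => abab => aa
  | abaa
  | bbaab => abab => aa
  | baabbab => baab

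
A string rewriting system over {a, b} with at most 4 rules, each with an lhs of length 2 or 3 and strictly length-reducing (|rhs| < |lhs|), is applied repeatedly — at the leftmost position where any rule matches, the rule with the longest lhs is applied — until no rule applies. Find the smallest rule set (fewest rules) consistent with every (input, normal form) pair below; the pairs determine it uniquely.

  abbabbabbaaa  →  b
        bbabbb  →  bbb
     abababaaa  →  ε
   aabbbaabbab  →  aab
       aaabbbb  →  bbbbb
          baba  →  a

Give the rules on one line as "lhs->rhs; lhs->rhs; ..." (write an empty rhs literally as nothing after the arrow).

  | abbabbabbaaa => abbabbaaa => abbaaa => aaa => b
  | bbabbb => bbb
  | abababaaa => aabaaa => aaaa => ba => ε
  | aabbbaabbab => abaabbab => aabbab => aab

aaa->b; abb->; ba->; bab->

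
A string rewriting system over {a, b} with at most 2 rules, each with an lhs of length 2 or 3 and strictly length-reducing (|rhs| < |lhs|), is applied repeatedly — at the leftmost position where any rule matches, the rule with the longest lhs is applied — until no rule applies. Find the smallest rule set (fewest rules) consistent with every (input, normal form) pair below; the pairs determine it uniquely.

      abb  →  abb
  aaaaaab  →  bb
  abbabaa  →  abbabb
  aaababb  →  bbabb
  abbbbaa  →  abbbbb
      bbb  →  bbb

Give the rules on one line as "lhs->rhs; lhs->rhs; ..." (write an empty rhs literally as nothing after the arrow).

  | abb
  | aaaaaab => aaaaab => aaaab => aaab => aab => bb
  | abbabaa => abbabb
  | aaababb => aababb => bbabb

aa->b; aaa->aa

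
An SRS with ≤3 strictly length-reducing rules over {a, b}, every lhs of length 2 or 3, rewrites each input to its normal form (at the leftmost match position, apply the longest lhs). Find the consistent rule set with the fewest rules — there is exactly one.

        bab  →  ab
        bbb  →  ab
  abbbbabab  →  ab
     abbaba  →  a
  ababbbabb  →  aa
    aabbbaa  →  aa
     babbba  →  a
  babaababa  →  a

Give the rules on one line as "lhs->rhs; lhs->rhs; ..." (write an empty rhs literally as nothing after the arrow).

aba->ba; ba->a; bb->a

  | bab => ab
  | bbb => ab
  | abbbbabab => aabbabab => aaaabab => aaabab => aabab => abab => bab => ab
  | abbaba => aaaba => aaba => aba => ba => a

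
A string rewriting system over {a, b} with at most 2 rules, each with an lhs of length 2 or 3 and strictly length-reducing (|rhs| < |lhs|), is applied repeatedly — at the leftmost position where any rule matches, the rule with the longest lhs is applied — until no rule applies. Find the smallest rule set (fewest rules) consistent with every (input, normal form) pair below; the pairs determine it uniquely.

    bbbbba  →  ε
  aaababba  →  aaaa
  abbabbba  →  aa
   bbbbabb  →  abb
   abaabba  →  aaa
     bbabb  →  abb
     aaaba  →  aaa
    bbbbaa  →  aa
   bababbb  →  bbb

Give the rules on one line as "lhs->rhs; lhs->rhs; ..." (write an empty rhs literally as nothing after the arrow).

  | bbbbba => bbba => ba => ε
  | aaababba => aaabba => aaaa
  | abbabbba => aabbba => aaba => aa
  | bbbbabb => bbabb => abb

ba->; bba->a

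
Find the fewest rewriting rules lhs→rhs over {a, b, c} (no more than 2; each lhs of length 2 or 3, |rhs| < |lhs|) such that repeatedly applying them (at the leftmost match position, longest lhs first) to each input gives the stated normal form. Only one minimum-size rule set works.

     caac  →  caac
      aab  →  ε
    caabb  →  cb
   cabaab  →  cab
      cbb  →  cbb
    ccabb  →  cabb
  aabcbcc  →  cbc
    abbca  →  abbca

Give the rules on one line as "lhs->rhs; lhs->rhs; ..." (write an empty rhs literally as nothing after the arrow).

aab->; cc->c

  | caac
  | aab => ε
  | caabb => cb
  | cabaab => cab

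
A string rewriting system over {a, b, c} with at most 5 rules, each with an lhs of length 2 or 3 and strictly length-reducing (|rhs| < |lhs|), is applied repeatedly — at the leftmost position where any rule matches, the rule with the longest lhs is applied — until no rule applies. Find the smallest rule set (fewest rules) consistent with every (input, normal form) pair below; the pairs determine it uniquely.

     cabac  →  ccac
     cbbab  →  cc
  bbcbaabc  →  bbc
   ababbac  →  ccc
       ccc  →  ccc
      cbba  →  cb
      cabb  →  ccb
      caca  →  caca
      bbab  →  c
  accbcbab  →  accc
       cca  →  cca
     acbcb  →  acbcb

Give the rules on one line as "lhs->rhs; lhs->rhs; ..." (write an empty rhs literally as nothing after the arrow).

ab->c; ba->; bab->ac; bca->

  | cabac => ccac
  | cbbab => cbac => cc
  | bbcbaabc => bbcabc => bbc
  | ababbac => cabbac => ccbac => ccc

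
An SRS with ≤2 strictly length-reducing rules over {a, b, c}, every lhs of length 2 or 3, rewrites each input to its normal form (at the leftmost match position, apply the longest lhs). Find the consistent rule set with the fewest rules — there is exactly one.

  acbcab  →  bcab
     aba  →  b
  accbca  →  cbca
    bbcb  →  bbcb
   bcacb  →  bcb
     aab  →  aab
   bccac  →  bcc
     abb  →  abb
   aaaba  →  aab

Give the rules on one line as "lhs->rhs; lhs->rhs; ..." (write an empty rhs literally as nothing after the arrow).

  | acbcab => bcab
  | aba => b
  | accbca => cbca
  | bbcb

aba->b; ac->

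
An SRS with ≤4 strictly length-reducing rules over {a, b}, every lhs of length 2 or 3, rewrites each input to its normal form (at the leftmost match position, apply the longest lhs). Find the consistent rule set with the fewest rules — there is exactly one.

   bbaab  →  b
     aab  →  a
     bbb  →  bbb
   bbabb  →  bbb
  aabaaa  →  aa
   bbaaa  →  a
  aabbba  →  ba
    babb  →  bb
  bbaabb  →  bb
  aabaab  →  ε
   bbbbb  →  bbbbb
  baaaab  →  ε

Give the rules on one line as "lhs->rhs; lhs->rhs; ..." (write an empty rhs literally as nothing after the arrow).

  | bbaab => bab => b
  | aab => a
  | bbb
  | bbabb => bbb

aaa->a; ab->; baa->a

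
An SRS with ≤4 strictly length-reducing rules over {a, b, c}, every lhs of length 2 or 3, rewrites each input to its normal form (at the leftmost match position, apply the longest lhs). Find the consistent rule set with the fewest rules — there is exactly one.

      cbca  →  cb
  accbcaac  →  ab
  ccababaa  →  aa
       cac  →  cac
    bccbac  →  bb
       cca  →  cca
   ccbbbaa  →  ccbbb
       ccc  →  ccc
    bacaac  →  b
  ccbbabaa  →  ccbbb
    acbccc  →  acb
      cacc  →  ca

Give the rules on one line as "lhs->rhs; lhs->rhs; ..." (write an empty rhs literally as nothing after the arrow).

acc->a; ba->b; bc->b; cab->

  | cbca => cba => cb
  | accbcaac => abcaac => abaac => abac => abc => ab
  | ccababaa => cabaa => aa
  | cac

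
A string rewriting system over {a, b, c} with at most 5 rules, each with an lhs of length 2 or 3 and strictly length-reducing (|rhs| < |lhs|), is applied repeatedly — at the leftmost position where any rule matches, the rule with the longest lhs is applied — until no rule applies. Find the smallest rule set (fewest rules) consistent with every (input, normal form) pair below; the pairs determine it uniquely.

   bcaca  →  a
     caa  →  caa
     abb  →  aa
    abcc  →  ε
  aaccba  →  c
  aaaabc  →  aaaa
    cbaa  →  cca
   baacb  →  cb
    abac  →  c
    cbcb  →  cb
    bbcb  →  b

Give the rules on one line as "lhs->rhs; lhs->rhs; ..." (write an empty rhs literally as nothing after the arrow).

  | bcaca => aca => a
  | caa
  | abb => aa
  | abcc => ac => ε

ac->; ba->c; bb->a; bc->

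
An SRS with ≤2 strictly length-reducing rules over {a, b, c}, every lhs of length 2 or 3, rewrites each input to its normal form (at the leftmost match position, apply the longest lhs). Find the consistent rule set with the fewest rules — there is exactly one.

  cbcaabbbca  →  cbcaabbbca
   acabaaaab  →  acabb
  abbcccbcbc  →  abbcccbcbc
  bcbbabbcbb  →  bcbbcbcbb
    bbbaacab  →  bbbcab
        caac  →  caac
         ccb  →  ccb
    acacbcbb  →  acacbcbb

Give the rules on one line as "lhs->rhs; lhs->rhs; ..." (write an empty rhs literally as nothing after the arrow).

baa->b; bab->bc

  | cbcaabbbca
  | acabaaaab => acabaab => acabb
  | abbcccbcbc
  | bcbbabbcbb => bcbbcbcbb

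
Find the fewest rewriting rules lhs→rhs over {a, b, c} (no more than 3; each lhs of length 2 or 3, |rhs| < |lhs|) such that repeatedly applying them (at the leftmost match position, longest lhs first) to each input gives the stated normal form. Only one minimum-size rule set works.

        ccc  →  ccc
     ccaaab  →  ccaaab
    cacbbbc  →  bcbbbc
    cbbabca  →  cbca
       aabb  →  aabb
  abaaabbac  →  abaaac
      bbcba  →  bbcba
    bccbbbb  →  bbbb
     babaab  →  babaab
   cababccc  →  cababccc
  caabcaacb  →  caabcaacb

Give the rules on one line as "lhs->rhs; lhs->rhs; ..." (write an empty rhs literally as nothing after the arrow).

bba->; cac->bc; ccb->

  | ccc
  | ccaaab
  | cacbbbc => bcbbbc
  | cbbabca => cbca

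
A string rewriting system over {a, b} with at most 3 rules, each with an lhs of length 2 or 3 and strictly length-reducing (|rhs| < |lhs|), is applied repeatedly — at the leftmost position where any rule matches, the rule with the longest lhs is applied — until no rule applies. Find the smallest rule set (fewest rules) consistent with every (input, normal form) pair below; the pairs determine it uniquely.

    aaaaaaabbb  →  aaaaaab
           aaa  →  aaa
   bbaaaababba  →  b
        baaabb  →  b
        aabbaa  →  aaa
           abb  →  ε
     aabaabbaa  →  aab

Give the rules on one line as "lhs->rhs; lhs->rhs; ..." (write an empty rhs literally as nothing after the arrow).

  | aaaaaaabbb => aaaaaab
  | aaa
  | bbaaaababba => bbaaababba => bbaababba => bbababba => babba => ba => b
  | baaabb => baabb => babb => b

abb->; ba->b; bab->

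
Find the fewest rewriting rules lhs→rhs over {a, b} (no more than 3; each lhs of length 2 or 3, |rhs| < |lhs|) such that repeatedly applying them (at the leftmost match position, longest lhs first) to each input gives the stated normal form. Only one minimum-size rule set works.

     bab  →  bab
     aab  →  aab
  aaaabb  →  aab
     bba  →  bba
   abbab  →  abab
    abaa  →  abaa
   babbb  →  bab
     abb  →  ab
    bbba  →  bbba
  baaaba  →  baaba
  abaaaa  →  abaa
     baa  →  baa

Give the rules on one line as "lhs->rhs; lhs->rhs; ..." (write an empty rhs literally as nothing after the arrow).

aaa->aa; abb->ab

  | bab
  | aab
  | aaaabb => aaabb => aabb => aab
  | bba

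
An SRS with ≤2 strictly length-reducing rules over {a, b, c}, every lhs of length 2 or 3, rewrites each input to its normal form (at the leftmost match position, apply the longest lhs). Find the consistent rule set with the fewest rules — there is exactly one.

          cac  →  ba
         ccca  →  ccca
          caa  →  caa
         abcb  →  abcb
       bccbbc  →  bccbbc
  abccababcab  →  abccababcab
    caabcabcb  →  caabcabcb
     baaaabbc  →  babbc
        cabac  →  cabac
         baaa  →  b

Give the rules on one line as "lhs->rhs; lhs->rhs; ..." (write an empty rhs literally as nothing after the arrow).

  | cac => ba
  | ccca
  | caa
  | abcb

aaa->; cac->ba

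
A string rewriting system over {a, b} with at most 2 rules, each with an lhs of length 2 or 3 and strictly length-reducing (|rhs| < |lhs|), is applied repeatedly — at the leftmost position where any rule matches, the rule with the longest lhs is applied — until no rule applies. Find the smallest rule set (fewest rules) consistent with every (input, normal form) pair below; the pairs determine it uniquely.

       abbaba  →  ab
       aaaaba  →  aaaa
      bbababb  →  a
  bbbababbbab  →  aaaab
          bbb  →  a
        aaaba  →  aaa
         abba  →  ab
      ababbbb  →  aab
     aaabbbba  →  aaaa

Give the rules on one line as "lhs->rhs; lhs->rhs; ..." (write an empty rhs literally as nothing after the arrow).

  | abbaba => abba => ab
  | aaaaba => aaaa
  | bbababb => bbabb => bbb => a
  | bbbababbbab => aababbbab => aabbbab => aaaab

ba->; bbb->a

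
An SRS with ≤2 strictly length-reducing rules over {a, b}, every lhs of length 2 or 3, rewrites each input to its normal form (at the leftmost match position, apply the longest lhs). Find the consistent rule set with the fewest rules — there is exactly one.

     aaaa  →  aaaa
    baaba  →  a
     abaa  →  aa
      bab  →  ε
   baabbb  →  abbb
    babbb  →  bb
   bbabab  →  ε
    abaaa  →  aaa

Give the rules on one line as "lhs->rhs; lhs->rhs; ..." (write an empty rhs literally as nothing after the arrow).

ba->; bab->

  | aaaa
  | baaba => aba => a
  | abaa => aa
  | bab => ε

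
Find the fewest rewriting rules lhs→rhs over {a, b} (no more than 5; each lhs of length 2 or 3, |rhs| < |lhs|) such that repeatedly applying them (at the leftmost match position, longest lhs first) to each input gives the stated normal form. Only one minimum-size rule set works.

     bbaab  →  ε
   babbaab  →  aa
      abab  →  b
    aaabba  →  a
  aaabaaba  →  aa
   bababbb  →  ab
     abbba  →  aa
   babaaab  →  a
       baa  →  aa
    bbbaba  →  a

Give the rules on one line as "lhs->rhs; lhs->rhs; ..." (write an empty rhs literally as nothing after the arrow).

aab->ba; aba->; ba->a; bb->a

  | bbaab => aaab => aba => ε
  | babbaab => abbaab => aaaab => aaba => baa => aa
  | abab => b
  | aaabba => ababa => ba => a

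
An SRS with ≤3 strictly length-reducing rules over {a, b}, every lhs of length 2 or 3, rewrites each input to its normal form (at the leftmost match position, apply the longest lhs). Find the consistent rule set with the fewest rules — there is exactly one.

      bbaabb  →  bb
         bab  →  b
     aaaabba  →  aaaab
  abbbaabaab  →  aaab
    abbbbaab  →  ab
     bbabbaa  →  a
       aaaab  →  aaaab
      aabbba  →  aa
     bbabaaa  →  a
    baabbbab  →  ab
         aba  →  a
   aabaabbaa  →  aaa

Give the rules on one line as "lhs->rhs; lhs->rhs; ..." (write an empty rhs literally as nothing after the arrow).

ba->; bbb->b

  | bbaabb => babb => bb
  | bab => b
  | aaaabba => aaaab
  | abbbaabaab => abaabaab => aabaab => aaab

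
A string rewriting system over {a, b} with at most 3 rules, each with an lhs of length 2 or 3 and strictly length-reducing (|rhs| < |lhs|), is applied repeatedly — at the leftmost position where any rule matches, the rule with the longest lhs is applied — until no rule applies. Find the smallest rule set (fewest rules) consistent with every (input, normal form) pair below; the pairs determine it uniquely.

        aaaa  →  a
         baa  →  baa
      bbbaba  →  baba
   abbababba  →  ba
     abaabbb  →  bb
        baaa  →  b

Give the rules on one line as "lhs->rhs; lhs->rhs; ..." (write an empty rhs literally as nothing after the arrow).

  | aaaa => a
  | baa
  | bbbaba => baba
  | abbababba => bbababba => bbabbba => bbbbba => bbba => ba

aaa->; abb->bb; bbb->b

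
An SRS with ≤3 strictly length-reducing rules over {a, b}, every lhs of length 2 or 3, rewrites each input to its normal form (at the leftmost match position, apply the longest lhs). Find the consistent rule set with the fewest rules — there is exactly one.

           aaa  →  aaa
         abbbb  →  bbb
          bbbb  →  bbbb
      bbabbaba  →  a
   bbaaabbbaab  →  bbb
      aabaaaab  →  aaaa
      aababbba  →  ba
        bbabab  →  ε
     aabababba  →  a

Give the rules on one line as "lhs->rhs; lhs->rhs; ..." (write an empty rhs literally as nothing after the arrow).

  | aaa
  | abbbb => bbb
  | bbbb
  | bbabbaba => babbaba => abbaba => baba => aba => a

ab->; baa->b; bab->ab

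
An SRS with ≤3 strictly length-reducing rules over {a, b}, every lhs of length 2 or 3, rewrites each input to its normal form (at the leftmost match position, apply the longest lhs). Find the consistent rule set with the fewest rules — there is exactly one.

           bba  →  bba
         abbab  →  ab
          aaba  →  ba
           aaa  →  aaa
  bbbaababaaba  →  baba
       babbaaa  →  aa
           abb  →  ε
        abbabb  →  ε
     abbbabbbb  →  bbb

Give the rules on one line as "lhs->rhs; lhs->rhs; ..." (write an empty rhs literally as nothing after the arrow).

aab->b; abb->; baa->a

  | bba
  | abbab => ab
  | aaba => ba
  | aaa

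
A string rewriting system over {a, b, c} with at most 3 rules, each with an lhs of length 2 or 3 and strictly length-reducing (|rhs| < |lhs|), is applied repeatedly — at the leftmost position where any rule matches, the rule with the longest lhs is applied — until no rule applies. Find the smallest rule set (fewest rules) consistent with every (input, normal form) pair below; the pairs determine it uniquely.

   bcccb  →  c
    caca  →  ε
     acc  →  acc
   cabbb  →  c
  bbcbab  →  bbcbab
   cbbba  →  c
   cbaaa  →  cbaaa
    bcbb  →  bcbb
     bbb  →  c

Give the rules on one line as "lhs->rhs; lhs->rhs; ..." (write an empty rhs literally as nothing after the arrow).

  | bcccb => bbb => c
  | caca => ca => ε
  | acc
  | cabbb => bbb => c

bbb->c; ca->; ccc->b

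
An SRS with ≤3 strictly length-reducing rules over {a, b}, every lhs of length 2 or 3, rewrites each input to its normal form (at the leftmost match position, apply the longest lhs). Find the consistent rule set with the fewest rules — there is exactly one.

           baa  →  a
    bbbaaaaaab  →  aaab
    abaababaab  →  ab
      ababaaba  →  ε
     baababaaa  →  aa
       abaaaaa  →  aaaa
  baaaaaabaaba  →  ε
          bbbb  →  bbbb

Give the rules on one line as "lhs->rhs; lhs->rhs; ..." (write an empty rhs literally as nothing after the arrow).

  | baa => a
  | bbbaaaaaab => bbaaaaab => baaaab => aaab
  | abaababaab => baababaab => ababaab => babaab => baab => ab
  | ababaaba => babaaba => baaba => aba => ba => ε

aba->ba; ba->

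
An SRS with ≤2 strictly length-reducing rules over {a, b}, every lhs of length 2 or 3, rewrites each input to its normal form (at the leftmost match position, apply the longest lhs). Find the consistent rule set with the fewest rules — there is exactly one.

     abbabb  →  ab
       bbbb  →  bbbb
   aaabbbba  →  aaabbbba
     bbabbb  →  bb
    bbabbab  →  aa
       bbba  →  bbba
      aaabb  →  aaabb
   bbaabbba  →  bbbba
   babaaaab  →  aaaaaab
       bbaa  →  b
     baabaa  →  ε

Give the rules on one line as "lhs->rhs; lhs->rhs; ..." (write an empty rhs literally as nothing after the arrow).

  | abbabb => abaab => ab
  | bbbb
  | aaabbbba
  | bbabbb => baabb => bb

baa->; bab->aa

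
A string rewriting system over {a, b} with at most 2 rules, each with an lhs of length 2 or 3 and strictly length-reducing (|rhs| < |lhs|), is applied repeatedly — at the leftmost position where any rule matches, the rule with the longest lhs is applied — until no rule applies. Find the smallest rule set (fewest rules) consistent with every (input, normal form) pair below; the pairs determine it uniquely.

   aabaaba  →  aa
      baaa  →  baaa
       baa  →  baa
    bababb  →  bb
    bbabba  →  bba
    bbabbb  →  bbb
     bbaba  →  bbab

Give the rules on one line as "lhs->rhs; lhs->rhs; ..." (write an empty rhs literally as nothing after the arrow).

aba->ab; abb->

  | aabaaba => aababa => aabba => aa
  | baaa
  | baa
  | bababb => babbb => bb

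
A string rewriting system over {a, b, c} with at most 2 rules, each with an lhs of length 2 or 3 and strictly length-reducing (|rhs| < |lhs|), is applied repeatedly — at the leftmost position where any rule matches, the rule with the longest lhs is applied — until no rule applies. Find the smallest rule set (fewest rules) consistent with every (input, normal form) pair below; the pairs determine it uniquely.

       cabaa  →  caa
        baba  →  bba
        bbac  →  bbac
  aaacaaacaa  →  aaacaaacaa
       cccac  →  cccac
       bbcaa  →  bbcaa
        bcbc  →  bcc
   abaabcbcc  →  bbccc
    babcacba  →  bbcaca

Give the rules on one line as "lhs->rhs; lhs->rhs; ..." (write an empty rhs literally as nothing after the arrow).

ab->b; cb->c

  | cabaa => cbaa => caa
  | baba => bba
  | bbac
  | aaacaaacaa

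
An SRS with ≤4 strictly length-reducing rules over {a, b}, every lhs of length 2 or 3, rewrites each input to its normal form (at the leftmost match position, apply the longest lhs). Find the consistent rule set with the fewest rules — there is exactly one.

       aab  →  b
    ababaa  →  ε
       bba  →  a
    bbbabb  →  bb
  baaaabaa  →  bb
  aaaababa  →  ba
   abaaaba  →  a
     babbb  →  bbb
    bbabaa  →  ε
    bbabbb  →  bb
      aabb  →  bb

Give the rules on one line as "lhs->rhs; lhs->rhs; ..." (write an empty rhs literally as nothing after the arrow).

  | aab => b
  | ababaa => abaa => aa => ε
  | bba => a
  | bbbabb => babb => bb

aa->; ab->; baa->bb; bba->a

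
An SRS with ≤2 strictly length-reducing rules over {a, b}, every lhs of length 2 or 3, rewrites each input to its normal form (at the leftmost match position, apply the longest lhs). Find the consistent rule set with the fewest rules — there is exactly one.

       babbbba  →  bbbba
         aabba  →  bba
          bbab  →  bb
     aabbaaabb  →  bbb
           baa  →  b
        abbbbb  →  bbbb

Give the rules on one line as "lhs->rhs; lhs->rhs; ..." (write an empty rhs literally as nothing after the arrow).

aa->; ab->

  | babbbba => bbbba
  | aabba => bba
  | bbab => bb
  | aabbaaabb => bbaaabb => bbabb => bbb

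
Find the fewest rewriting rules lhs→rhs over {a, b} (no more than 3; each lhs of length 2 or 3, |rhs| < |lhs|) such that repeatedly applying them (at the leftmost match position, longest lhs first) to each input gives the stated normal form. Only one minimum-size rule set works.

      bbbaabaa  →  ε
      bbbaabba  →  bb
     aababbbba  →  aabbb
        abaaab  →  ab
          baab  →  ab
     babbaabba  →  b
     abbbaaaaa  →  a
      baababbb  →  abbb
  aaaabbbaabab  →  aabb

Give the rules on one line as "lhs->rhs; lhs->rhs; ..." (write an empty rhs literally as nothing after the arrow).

aaa->a; ba->

  | bbbaabaa => bbabaa => bbaa => ba => ε
  | bbbaabba => bbabba => bbba => bb
  | aababbbba => aabbbba => aabbb
  | abaaab => aaab => ab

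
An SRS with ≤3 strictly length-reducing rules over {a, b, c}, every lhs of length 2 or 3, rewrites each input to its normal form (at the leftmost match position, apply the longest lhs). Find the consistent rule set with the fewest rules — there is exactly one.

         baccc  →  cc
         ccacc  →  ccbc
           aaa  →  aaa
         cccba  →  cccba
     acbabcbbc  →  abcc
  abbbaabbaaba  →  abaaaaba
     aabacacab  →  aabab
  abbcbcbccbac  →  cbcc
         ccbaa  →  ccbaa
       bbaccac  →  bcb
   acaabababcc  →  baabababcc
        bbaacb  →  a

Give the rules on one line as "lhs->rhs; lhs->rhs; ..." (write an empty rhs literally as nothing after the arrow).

  | baccc => bbcc => cc
  | ccacc => ccbc
  | aaa
  | cccba

ac->b; bb->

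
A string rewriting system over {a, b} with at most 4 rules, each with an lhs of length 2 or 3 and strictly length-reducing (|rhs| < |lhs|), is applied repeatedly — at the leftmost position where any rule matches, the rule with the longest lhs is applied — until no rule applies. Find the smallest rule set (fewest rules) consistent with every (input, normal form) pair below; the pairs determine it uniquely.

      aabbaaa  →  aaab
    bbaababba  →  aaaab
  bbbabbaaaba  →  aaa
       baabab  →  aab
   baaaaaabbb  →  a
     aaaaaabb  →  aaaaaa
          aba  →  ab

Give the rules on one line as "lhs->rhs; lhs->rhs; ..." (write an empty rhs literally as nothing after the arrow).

  | aabbaaa => aaabaa => aaaba => aaab
  | bbaababba => abababba => aaabba => aaaab
  | bbbabbaaaba => babbaaaba => abaaaba => abaaba => ababa => aaa
  | baabab => babab => aab

ba->b; bab->a; bb->; bba->ab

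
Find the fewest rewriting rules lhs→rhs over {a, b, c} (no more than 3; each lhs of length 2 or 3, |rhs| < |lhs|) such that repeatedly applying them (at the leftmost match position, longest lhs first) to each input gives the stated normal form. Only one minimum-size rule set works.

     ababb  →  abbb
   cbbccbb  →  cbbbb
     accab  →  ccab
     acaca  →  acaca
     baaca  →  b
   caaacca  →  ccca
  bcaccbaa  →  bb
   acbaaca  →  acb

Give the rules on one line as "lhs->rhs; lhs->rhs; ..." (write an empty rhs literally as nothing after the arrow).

acc->cc; ba->b; bc->b

  | ababb => abbb
  | cbbccbb => cbbcbb => cbbbb
  | accab => ccab
  | acaca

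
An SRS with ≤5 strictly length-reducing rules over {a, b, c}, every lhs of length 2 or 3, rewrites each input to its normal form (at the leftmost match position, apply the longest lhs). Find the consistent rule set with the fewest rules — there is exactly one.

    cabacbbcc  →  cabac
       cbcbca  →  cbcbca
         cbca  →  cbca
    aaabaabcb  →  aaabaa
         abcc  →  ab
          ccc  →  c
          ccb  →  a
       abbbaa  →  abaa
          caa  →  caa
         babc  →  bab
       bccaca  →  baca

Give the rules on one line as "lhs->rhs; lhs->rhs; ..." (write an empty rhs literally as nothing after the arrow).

  | cabacbbcc => cabaccc => cabac
  | cbcbca
  | cbca
  | aaabaabcb => aaabaabb => aaabaa

abc->ab; bb->; cc->; ccb->a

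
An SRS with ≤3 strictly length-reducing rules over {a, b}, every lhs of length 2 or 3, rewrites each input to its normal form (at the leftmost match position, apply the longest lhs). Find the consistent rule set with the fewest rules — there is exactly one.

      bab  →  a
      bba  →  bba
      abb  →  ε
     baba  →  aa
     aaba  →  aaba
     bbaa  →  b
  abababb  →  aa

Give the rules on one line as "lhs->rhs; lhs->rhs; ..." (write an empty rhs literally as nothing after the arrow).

abb->; baa->; bab->a

  | bab => a
  | bba
  | abb => ε
  | baba => aa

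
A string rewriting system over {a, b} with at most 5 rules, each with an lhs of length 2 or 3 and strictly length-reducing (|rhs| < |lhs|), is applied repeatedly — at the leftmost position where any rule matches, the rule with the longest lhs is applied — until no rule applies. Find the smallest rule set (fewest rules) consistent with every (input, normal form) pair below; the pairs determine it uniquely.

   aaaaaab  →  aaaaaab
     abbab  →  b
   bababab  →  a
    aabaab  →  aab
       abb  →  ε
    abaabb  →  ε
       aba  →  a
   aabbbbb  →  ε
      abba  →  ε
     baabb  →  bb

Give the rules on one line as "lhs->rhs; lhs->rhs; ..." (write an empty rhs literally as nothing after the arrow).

  | aaaaaab
  | abbab => baab => b
  | bababab => abab => a
  | aabaab => aab

abb->ba; ba->; baa->; bab->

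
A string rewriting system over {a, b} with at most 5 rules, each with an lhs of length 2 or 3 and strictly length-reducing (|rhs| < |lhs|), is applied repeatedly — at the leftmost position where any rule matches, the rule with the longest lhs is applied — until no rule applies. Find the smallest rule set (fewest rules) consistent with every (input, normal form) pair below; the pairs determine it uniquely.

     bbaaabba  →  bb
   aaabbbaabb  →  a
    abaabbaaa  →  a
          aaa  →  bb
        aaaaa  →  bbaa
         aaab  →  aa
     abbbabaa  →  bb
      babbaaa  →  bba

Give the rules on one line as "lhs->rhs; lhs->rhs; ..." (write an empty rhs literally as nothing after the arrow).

aaa->bb; ab->; abb->aa; bbb->aa

  | bbaaabba => bbbbbba => aabbba => aaaba => bbba => aaa => bb
  | aaabbbaabb => bbbbbaabb => aabbaabb => aaaaabb => bbaabb => bbaaa => bbbb => aab => a
  | abaabbaaa => aabbaaa => aaaaaa => bbaaa => bbbb => aab => a
  | aaa => bb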